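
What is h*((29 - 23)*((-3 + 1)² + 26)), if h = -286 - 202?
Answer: -87840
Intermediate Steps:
h = -488
h*((29 - 23)*((-3 + 1)² + 26)) = -488*(29 - 23)*((-3 + 1)² + 26) = -2928*((-2)² + 26) = -2928*(4 + 26) = -2928*30 = -488*180 = -87840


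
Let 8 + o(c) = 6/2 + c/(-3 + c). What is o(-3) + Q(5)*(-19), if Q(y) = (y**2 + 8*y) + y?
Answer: -2669/2 ≈ -1334.5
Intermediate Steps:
o(c) = -5 + c/(-3 + c) (o(c) = -8 + (6/2 + c/(-3 + c)) = -8 + (6*(1/2) + c/(-3 + c)) = -8 + (3 + c/(-3 + c)) = -5 + c/(-3 + c))
Q(y) = y**2 + 9*y
o(-3) + Q(5)*(-19) = (15 - 4*(-3))/(-3 - 3) + (5*(9 + 5))*(-19) = (15 + 12)/(-6) + (5*14)*(-19) = -1/6*27 + 70*(-19) = -9/2 - 1330 = -2669/2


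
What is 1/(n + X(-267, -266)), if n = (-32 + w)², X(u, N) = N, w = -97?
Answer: 1/16375 ≈ 6.1069e-5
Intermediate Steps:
n = 16641 (n = (-32 - 97)² = (-129)² = 16641)
1/(n + X(-267, -266)) = 1/(16641 - 266) = 1/16375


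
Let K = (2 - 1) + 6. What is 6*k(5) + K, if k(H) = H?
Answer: 37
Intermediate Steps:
K = 7 (K = 1 + 6 = 7)
6*k(5) + K = 6*5 + 7 = 30 + 7 = 37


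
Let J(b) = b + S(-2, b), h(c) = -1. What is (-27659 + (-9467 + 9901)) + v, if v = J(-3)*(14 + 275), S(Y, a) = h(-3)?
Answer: -28381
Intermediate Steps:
S(Y, a) = -1
J(b) = -1 + b (J(b) = b - 1 = -1 + b)
v = -1156 (v = (-1 - 3)*(14 + 275) = -4*289 = -1156)
(-27659 + (-9467 + 9901)) + v = (-27659 + (-9467 + 9901)) - 1156 = (-27659 + 434) - 1156 = -27225 - 1156 = -28381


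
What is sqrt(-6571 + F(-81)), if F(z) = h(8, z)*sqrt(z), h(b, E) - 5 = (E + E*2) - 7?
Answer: sqrt(-6571 - 2205*I) ≈ 13.418 - 82.165*I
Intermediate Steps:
h(b, E) = -2 + 3*E (h(b, E) = 5 + ((E + E*2) - 7) = 5 + ((E + 2*E) - 7) = 5 + (3*E - 7) = 5 + (-7 + 3*E) = -2 + 3*E)
F(z) = sqrt(z)*(-2 + 3*z) (F(z) = (-2 + 3*z)*sqrt(z) = sqrt(z)*(-2 + 3*z))
sqrt(-6571 + F(-81)) = sqrt(-6571 + sqrt(-81)*(-2 + 3*(-81))) = sqrt(-6571 + (9*I)*(-2 - 243)) = sqrt(-6571 + (9*I)*(-245)) = sqrt(-6571 - 2205*I)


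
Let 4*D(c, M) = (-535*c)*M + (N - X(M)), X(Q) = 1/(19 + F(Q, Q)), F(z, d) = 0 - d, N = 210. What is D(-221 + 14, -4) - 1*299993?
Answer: -37783067/92 ≈ -4.1069e+5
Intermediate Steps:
F(z, d) = -d
X(Q) = 1/(19 - Q)
D(c, M) = 105/2 + 1/(4*(-19 + M)) - 535*M*c/4 (D(c, M) = ((-535*c)*M + (210 - (-1)/(-19 + M)))/4 = (-535*M*c + (210 + 1/(-19 + M)))/4 = (210 + 1/(-19 + M) - 535*M*c)/4 = 105/2 + 1/(4*(-19 + M)) - 535*M*c/4)
D(-221 + 14, -4) - 1*299993 = (1 + 5*(-19 - 4)*(42 - 107*(-4)*(-221 + 14)))/(4*(-19 - 4)) - 1*299993 = (1/4)*(1 + 5*(-23)*(42 - 107*(-4)*(-207)))/(-23) - 299993 = (1/4)*(-1/23)*(1 + 5*(-23)*(42 - 88596)) - 299993 = (1/4)*(-1/23)*(1 + 5*(-23)*(-88554)) - 299993 = (1/4)*(-1/23)*(1 + 10183710) - 299993 = (1/4)*(-1/23)*10183711 - 299993 = -10183711/92 - 299993 = -37783067/92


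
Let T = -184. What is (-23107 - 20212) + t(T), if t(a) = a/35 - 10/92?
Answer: -69752229/1610 ≈ -43324.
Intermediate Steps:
t(a) = -5/46 + a/35 (t(a) = a*(1/35) - 10*1/92 = a/35 - 5/46 = -5/46 + a/35)
(-23107 - 20212) + t(T) = (-23107 - 20212) + (-5/46 + (1/35)*(-184)) = -43319 + (-5/46 - 184/35) = -43319 - 8639/1610 = -69752229/1610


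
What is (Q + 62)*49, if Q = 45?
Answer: 5243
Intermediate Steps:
(Q + 62)*49 = (45 + 62)*49 = 107*49 = 5243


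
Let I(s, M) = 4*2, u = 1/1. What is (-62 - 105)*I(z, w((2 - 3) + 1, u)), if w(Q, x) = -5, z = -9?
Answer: -1336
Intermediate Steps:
u = 1
I(s, M) = 8
(-62 - 105)*I(z, w((2 - 3) + 1, u)) = (-62 - 105)*8 = -167*8 = -1336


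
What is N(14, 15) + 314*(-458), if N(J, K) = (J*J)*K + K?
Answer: -140857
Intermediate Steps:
N(J, K) = K + K*J² (N(J, K) = J²*K + K = K*J² + K = K + K*J²)
N(14, 15) + 314*(-458) = 15*(1 + 14²) + 314*(-458) = 15*(1 + 196) - 143812 = 15*197 - 143812 = 2955 - 143812 = -140857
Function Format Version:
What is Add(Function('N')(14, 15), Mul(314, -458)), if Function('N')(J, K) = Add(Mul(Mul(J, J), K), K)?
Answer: -140857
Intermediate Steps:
Function('N')(J, K) = Add(K, Mul(K, Pow(J, 2))) (Function('N')(J, K) = Add(Mul(Pow(J, 2), K), K) = Add(Mul(K, Pow(J, 2)), K) = Add(K, Mul(K, Pow(J, 2))))
Add(Function('N')(14, 15), Mul(314, -458)) = Add(Mul(15, Add(1, Pow(14, 2))), Mul(314, -458)) = Add(Mul(15, Add(1, 196)), -143812) = Add(Mul(15, 197), -143812) = Add(2955, -143812) = -140857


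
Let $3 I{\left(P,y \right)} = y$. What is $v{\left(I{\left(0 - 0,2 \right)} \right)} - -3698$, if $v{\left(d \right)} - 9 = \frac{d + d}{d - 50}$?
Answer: $\frac{137158}{37} \approx 3707.0$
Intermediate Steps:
$I{\left(P,y \right)} = \frac{y}{3}$
$v{\left(d \right)} = 9 + \frac{2 d}{-50 + d}$ ($v{\left(d \right)} = 9 + \frac{d + d}{d - 50} = 9 + \frac{2 d}{-50 + d}$)
$v{\left(I{\left(0 - 0,2 \right)} \right)} - -3698 = \frac{-450 + 11 \cdot \frac{1}{3} \cdot 2}{-50 + \frac{1}{3} \cdot 2} - -3698 = \frac{-450 + 11 \cdot \frac{2}{3}}{-50 + \frac{2}{3}} + 3698 = \frac{-450 + \frac{22}{3}}{- \frac{148}{3}} + 3698 = \left(- \frac{3}{148}\right) \left(- \frac{1328}{3}\right) + 3698 = \frac{332}{37} + 3698 = \frac{137158}{37}$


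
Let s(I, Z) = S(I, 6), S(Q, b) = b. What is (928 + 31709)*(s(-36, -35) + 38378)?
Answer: 1252738608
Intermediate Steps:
s(I, Z) = 6
(928 + 31709)*(s(-36, -35) + 38378) = (928 + 31709)*(6 + 38378) = 32637*38384 = 1252738608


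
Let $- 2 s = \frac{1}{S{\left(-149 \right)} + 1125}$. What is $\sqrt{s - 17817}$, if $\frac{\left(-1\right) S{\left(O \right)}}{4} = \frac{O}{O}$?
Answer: $\frac{i \sqrt{89558293030}}{2242} \approx 133.48 i$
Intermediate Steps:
$S{\left(O \right)} = -4$ ($S{\left(O \right)} = - 4 \frac{O}{O} = \left(-4\right) 1 = -4$)
$s = - \frac{1}{2242}$ ($s = - \frac{1}{2 \left(-4 + 1125\right)} = - \frac{1}{2 \cdot 1121} = \left(- \frac{1}{2}\right) \frac{1}{1121} = - \frac{1}{2242} \approx -0.00044603$)
$\sqrt{s - 17817} = \sqrt{- \frac{1}{2242} - 17817} = \sqrt{- \frac{39945715}{2242}} = \frac{i \sqrt{89558293030}}{2242}$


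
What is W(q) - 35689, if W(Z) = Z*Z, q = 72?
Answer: -30505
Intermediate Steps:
W(Z) = Z**2
W(q) - 35689 = 72**2 - 35689 = 5184 - 35689 = -30505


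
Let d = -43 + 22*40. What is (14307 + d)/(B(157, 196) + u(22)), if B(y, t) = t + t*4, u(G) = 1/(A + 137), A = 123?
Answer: 3937440/254801 ≈ 15.453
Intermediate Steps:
u(G) = 1/260 (u(G) = 1/(123 + 137) = 1/260)
B(y, t) = 5*t (B(y, t) = t + 4*t = 5*t)
d = 837 (d = -43 + 880 = 837)
(14307 + d)/(B(157, 196) + u(22)) = (14307 + 837)/(5*196 + 1/260) = 15144/(980 + 1/260) = 15144/(254801/260) = 15144*(260/254801) = 3937440/254801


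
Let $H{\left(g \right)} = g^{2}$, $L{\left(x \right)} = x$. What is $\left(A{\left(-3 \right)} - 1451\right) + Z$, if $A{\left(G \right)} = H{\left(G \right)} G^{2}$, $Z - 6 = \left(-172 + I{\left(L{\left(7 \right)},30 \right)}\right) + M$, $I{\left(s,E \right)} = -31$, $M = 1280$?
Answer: $-287$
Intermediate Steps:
$Z = 1083$ ($Z = 6 + \left(\left(-172 - 31\right) + 1280\right) = 6 + \left(-203 + 1280\right) = 6 + 1077 = 1083$)
$A{\left(G \right)} = G^{4}$ ($A{\left(G \right)} = G^{2} G^{2} = G^{4}$)
$\left(A{\left(-3 \right)} - 1451\right) + Z = \left(\left(-3\right)^{4} - 1451\right) + 1083 = \left(81 - 1451\right) + 1083 = -1370 + 1083 = -287$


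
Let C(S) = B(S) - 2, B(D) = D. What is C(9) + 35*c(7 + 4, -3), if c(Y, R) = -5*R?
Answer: 532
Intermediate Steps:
C(S) = -2 + S (C(S) = S - 2 = -2 + S)
C(9) + 35*c(7 + 4, -3) = (-2 + 9) + 35*(-5*(-3)) = 7 + 35*15 = 7 + 525 = 532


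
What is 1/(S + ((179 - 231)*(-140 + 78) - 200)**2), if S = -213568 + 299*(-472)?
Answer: 1/8789880 ≈ 1.1377e-7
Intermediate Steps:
S = -354696 (S = -213568 - 141128 = -354696)
1/(S + ((179 - 231)*(-140 + 78) - 200)**2) = 1/(-354696 + ((179 - 231)*(-140 + 78) - 200)**2) = 1/(-354696 + (-52*(-62) - 200)**2) = 1/(-354696 + (3224 - 200)**2) = 1/(-354696 + 3024**2) = 1/(-354696 + 9144576) = 1/8789880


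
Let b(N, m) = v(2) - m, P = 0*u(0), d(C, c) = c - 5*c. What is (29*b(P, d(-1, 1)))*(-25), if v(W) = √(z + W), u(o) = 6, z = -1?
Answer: -3625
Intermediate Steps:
v(W) = √(-1 + W)
d(C, c) = -4*c
P = 0 (P = 0*6 = 0)
b(N, m) = 1 - m (b(N, m) = √(-1 + 2) - m = √1 - m = 1 - m)
(29*b(P, d(-1, 1)))*(-25) = (29*(1 - (-4)))*(-25) = (29*(1 - 1*(-4)))*(-25) = (29*(1 + 4))*(-25) = (29*5)*(-25) = 145*(-25) = -3625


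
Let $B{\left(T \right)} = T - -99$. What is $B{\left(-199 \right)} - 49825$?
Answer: $-49925$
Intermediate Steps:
$B{\left(T \right)} = 99 + T$ ($B{\left(T \right)} = T + 99 = 99 + T$)
$B{\left(-199 \right)} - 49825 = \left(99 - 199\right) - 49825 = -100 - 49825 = -49925$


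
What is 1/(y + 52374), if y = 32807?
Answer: 1/85181 ≈ 1.1740e-5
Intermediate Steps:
1/(y + 52374) = 1/(32807 + 52374) = 1/85181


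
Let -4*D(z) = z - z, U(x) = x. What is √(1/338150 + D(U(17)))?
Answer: √13526/67630 ≈ 0.0017197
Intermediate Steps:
D(z) = 0 (D(z) = -(z - z)/4 = -¼*0 = 0)
√(1/338150 + D(U(17))) = √(1/338150 + 0) = √(1/338150) = √13526/67630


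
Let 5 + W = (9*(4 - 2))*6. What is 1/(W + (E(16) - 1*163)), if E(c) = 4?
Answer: -1/56 ≈ -0.017857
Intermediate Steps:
W = 103 (W = -5 + (9*(4 - 2))*6 = -5 + (9*2)*6 = -5 + 18*6 = -5 + 108 = 103)
1/(W + (E(16) - 1*163)) = 1/(103 + (4 - 1*163)) = 1/(103 + (4 - 163)) = 1/(103 - 159) = 1/(-56) = -1/56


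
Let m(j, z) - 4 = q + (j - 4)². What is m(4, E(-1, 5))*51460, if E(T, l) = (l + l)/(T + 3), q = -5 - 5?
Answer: -308760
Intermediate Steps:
q = -10
E(T, l) = 2*l/(3 + T) (E(T, l) = (2*l)/(3 + T) = 2*l/(3 + T))
m(j, z) = -6 + (-4 + j)² (m(j, z) = 4 + (-10 + (j - 4)²) = 4 + (-10 + (-4 + j)²) = -6 + (-4 + j)²)
m(4, E(-1, 5))*51460 = (-6 + (-4 + 4)²)*51460 = (-6 + 0²)*51460 = (-6 + 0)*51460 = -6*51460 = -308760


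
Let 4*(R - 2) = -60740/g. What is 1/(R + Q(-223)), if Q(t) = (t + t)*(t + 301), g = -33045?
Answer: -6609/229897637 ≈ -2.8748e-5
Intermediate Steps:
Q(t) = 2*t*(301 + t) (Q(t) = (2*t)*(301 + t) = 2*t*(301 + t))
R = 16255/6609 (R = 2 + (-60740/(-33045))/4 = 2 + (-60740*(-1/33045))/4 = 2 + (¼)*(12148/6609) = 2 + 3037/6609 = 16255/6609 ≈ 2.4595)
1/(R + Q(-223)) = 1/(16255/6609 + 2*(-223)*(301 - 223)) = 1/(16255/6609 + 2*(-223)*78) = 1/(16255/6609 - 34788) = 1/(-229897637/6609) = -6609/229897637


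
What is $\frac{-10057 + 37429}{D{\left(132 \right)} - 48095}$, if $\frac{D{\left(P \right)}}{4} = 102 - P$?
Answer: $- \frac{27372}{48215} \approx -0.56771$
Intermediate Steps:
$D{\left(P \right)} = 408 - 4 P$ ($D{\left(P \right)} = 4 \left(102 - P\right) = 408 - 4 P$)
$\frac{-10057 + 37429}{D{\left(132 \right)} - 48095} = \frac{-10057 + 37429}{\left(408 - 528\right) - 48095} = \frac{27372}{\left(408 - 528\right) - 48095} = \frac{27372}{-120 - 48095} = \frac{27372}{-48215} = 27372 \left(- \frac{1}{48215}\right) = - \frac{27372}{48215}$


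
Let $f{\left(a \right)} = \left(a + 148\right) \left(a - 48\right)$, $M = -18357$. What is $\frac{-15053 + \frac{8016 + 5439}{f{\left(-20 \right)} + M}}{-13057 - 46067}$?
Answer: $\frac{101840672}{399988641} \approx 0.25461$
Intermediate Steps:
$f{\left(a \right)} = \left(-48 + a\right) \left(148 + a\right)$ ($f{\left(a \right)} = \left(148 + a\right) \left(-48 + a\right) = \left(-48 + a\right) \left(148 + a\right)$)
$\frac{-15053 + \frac{8016 + 5439}{f{\left(-20 \right)} + M}}{-13057 - 46067} = \frac{-15053 + \frac{8016 + 5439}{\left(-7104 + \left(-20\right)^{2} + 100 \left(-20\right)\right) - 18357}}{-13057 - 46067} = \frac{-15053 + \frac{13455}{\left(-7104 + 400 - 2000\right) - 18357}}{-59124} = \left(-15053 + \frac{13455}{-8704 - 18357}\right) \left(- \frac{1}{59124}\right) = \left(-15053 + \frac{13455}{-27061}\right) \left(- \frac{1}{59124}\right) = \left(-15053 + 13455 \left(- \frac{1}{27061}\right)\right) \left(- \frac{1}{59124}\right) = \left(-15053 - \frac{13455}{27061}\right) \left(- \frac{1}{59124}\right) = \left(- \frac{407362688}{27061}\right) \left(- \frac{1}{59124}\right) = \frac{101840672}{399988641}$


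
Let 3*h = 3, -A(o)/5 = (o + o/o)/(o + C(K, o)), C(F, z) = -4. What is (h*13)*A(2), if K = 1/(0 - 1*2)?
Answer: 195/2 ≈ 97.500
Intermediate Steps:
K = -½ (K = 1/(0 - 2) = 1/(-2) = -½ ≈ -0.50000)
A(o) = -5*(1 + o)/(-4 + o) (A(o) = -5*(o + o/o)/(o - 4) = -5*(o + 1)/(-4 + o) = -5*(1 + o)/(-4 + o))
h = 1 (h = (⅓)*3 = 1)
(h*13)*A(2) = (1*13)*(5*(-1 - 1*2)/(-4 + 2)) = 13*(5*(-1 - 2)/(-2)) = 13*(5*(-½)*(-3)) = 13*(15/2) = 195/2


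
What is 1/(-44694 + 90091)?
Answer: 1/45397 ≈ 2.2028e-5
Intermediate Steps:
1/(-44694 + 90091) = 1/45397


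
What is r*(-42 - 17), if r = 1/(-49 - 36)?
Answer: 59/85 ≈ 0.69412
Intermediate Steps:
r = -1/85 (r = 1/(-85) = -1/85 ≈ -0.011765)
r*(-42 - 17) = -(-42 - 17)/85 = -1/85*(-59) = 59/85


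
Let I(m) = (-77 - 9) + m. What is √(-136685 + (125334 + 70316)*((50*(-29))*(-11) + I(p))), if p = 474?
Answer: √3196393015 ≈ 56537.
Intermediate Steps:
I(m) = -86 + m
√(-136685 + (125334 + 70316)*((50*(-29))*(-11) + I(p))) = √(-136685 + (125334 + 70316)*((50*(-29))*(-11) + (-86 + 474))) = √(-136685 + 195650*(-1450*(-11) + 388)) = √(-136685 + 195650*(15950 + 388)) = √(-136685 + 195650*16338) = √(-136685 + 3196529700) = √3196393015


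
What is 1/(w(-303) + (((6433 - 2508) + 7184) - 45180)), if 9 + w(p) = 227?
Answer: -1/33853 ≈ -2.9539e-5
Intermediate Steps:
w(p) = 218 (w(p) = -9 + 227 = 218)
1/(w(-303) + (((6433 - 2508) + 7184) - 45180)) = 1/(218 + (((6433 - 2508) + 7184) - 45180)) = 1/(218 + ((3925 + 7184) - 45180)) = 1/(218 + (11109 - 45180)) = 1/(218 - 34071) = 1/(-33853) = -1/33853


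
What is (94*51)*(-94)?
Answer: -450636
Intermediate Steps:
(94*51)*(-94) = 4794*(-94) = -450636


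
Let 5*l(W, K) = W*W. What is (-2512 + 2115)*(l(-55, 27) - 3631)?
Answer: 1201322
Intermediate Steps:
l(W, K) = W²/5 (l(W, K) = (W*W)/5 = W²/5)
(-2512 + 2115)*(l(-55, 27) - 3631) = (-2512 + 2115)*((⅕)*(-55)² - 3631) = -397*((⅕)*3025 - 3631) = -397*(605 - 3631) = -397*(-3026) = 1201322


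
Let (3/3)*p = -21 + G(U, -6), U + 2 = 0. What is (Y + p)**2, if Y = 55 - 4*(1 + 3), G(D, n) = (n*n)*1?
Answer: 2916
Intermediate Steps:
U = -2 (U = -2 + 0 = -2)
G(D, n) = n**2 (G(D, n) = n**2*1 = n**2)
Y = 39 (Y = 55 - 4*4 = 55 - 1*16 = 55 - 16 = 39)
p = 15 (p = -21 + (-6)**2 = -21 + 36 = 15)
(Y + p)**2 = (39 + 15)**2 = 54**2 = 2916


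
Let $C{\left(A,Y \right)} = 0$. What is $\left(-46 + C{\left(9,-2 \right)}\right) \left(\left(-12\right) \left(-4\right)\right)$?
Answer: $-2208$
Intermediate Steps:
$\left(-46 + C{\left(9,-2 \right)}\right) \left(\left(-12\right) \left(-4\right)\right) = \left(-46 + 0\right) \left(\left(-12\right) \left(-4\right)\right) = \left(-46\right) 48 = -2208$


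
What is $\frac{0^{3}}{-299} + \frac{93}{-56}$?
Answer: $- \frac{93}{56} \approx -1.6607$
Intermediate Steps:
$\frac{0^{3}}{-299} + \frac{93}{-56} = 0 \left(- \frac{1}{299}\right) + 93 \left(- \frac{1}{56}\right) = 0 - \frac{93}{56} = - \frac{93}{56}$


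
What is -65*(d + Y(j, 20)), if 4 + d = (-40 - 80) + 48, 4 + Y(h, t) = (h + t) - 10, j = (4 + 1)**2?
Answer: 2925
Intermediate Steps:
j = 25 (j = 5**2 = 25)
Y(h, t) = -14 + h + t (Y(h, t) = -4 + ((h + t) - 10) = -4 + (-10 + h + t) = -14 + h + t)
d = -76 (d = -4 + ((-40 - 80) + 48) = -4 + (-120 + 48) = -4 - 72 = -76)
-65*(d + Y(j, 20)) = -65*(-76 + (-14 + 25 + 20)) = -65*(-76 + 31) = -65*(-45) = 2925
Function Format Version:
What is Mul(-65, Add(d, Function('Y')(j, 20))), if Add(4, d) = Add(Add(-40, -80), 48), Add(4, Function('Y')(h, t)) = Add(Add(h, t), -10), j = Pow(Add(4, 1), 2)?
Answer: 2925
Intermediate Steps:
j = 25 (j = Pow(5, 2) = 25)
Function('Y')(h, t) = Add(-14, h, t) (Function('Y')(h, t) = Add(-4, Add(Add(h, t), -10)) = Add(-4, Add(-10, h, t)) = Add(-14, h, t))
d = -76 (d = Add(-4, Add(Add(-40, -80), 48)) = Add(-4, Add(-120, 48)) = Add(-4, -72) = -76)
Mul(-65, Add(d, Function('Y')(j, 20))) = Mul(-65, Add(-76, Add(-14, 25, 20))) = Mul(-65, Add(-76, 31)) = Mul(-65, -45) = 2925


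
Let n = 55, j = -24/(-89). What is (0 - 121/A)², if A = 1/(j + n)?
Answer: 354261849601/7921 ≈ 4.4724e+7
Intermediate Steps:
j = 24/89 (j = -24*(-1/89) = 24/89 ≈ 0.26966)
A = 89/4919 (A = 1/(24/89 + 55) = 1/(4919/89) = 89/4919 ≈ 0.018093)
(0 - 121/A)² = (0 - 121/89/4919)² = (0 - 121*4919/89)² = (0 - 595199/89)² = (-595199/89)² = 354261849601/7921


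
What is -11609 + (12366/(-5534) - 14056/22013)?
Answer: -707278852670/60909971 ≈ -11612.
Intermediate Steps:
-11609 + (12366/(-5534) - 14056/22013) = -11609 + (12366*(-1/5534) - 14056*1/22013) = -11609 + (-6183/2767 - 14056/22013) = -11609 - 174999331/60909971 = -707278852670/60909971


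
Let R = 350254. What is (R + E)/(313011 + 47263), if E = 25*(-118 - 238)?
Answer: 170677/180137 ≈ 0.94748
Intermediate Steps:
E = -8900 (E = 25*(-356) = -8900)
(R + E)/(313011 + 47263) = (350254 - 8900)/(313011 + 47263) = 341354/360274 = 341354*(1/360274) = 170677/180137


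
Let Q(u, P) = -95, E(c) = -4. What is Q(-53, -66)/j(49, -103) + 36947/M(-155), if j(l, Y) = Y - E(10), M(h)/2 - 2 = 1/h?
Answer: 189003475/20394 ≈ 9267.6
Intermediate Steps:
M(h) = 4 + 2/h
j(l, Y) = 4 + Y (j(l, Y) = Y - 1*(-4) = Y + 4 = 4 + Y)
Q(-53, -66)/j(49, -103) + 36947/M(-155) = -95/(4 - 103) + 36947/(4 + 2/(-155)) = -95/(-99) + 36947/(4 + 2*(-1/155)) = -95*(-1/99) + 36947/(4 - 2/155) = 95/99 + 36947/(618/155) = 95/99 + 36947*(155/618) = 95/99 + 5726785/618 = 189003475/20394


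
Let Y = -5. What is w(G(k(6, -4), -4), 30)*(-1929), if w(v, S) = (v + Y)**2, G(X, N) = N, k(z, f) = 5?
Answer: -156249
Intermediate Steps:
w(v, S) = (-5 + v)**2 (w(v, S) = (v - 5)**2 = (-5 + v)**2)
w(G(k(6, -4), -4), 30)*(-1929) = (-5 - 4)**2*(-1929) = (-9)**2*(-1929) = 81*(-1929) = -156249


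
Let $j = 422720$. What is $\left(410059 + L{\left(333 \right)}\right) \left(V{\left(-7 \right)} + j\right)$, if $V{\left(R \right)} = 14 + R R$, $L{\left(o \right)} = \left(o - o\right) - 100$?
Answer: $173323695897$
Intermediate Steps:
$L{\left(o \right)} = -100$ ($L{\left(o \right)} = 0 - 100 = -100$)
$V{\left(R \right)} = 14 + R^{2}$
$\left(410059 + L{\left(333 \right)}\right) \left(V{\left(-7 \right)} + j\right) = \left(410059 - 100\right) \left(\left(14 + \left(-7\right)^{2}\right) + 422720\right) = 409959 \left(\left(14 + 49\right) + 422720\right) = 409959 \left(63 + 422720\right) = 409959 \cdot 422783 = 173323695897$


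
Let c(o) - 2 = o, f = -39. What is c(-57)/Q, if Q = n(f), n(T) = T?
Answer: 55/39 ≈ 1.4103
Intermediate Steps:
c(o) = 2 + o
Q = -39
c(-57)/Q = (2 - 57)/(-39) = -55*(-1/39) = 55/39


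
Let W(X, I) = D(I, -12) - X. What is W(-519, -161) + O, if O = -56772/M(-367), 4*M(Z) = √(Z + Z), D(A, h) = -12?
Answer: 507 + 113544*I*√734/367 ≈ 507.0 + 8382.0*I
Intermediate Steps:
M(Z) = √2*√Z/4 (M(Z) = √(Z + Z)/4 = √(2*Z)/4 = (√2*√Z)/4 = √2*√Z/4)
W(X, I) = -12 - X
O = 113544*I*√734/367 (O = -56772*(-2*I*√734/367) = -(-113544)*I*√734/367 = 113544*I*√734/367 ≈ 8382.0*I)
W(-519, -161) + O = (-12 - 1*(-519)) + 113544*I*√734/367 = (-12 + 519) + 113544*I*√734/367 = 507 + 113544*I*√734/367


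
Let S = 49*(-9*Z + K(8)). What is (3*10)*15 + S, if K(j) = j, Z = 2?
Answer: -40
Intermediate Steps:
S = -490 (S = 49*(-9*2 + 8) = 49*(-18 + 8) = 49*(-10) = -490)
(3*10)*15 + S = (3*10)*15 - 490 = 30*15 - 490 = 450 - 490 = -40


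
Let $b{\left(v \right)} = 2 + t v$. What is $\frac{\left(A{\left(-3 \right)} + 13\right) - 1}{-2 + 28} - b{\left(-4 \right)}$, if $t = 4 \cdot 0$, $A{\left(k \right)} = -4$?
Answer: $- \frac{22}{13} \approx -1.6923$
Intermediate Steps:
$t = 0$
$b{\left(v \right)} = 2$ ($b{\left(v \right)} = 2 + 0 v = 2 + 0 = 2$)
$\frac{\left(A{\left(-3 \right)} + 13\right) - 1}{-2 + 28} - b{\left(-4 \right)} = \frac{\left(-4 + 13\right) - 1}{-2 + 28} - 2 = \frac{9 - 1}{26} - 2 = 8 \cdot \frac{1}{26} - 2 = \frac{4}{13} - 2 = - \frac{22}{13}$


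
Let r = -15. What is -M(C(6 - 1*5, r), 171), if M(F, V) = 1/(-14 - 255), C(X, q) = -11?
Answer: 1/269 ≈ 0.0037175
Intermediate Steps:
M(F, V) = -1/269 (M(F, V) = 1/(-269) = -1/269)
-M(C(6 - 1*5, r), 171) = -1*(-1/269) = 1/269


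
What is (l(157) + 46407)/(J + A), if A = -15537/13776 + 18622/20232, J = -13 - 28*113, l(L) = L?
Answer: -540755554752/36897443399 ≈ -14.656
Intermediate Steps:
J = -3177 (J = -13 - 3164 = -3177)
A = -2408663/11613168 (A = -15537*1/13776 + 18622*(1/20232) = -5179/4592 + 9311/10116 = -2408663/11613168 ≈ -0.20741)
(l(157) + 46407)/(J + A) = (157 + 46407)/(-3177 - 2408663/11613168) = 46564/(-36897443399/11613168) = 46564*(-11613168/36897443399) = -540755554752/36897443399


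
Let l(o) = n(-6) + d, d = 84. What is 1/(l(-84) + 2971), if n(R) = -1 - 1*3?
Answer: 1/3051 ≈ 0.00032776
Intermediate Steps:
n(R) = -4 (n(R) = -1 - 3 = -4)
l(o) = 80 (l(o) = -4 + 84 = 80)
1/(l(-84) + 2971) = 1/(80 + 2971) = 1/3051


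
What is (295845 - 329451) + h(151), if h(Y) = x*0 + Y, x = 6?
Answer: -33455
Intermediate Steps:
h(Y) = Y (h(Y) = 6*0 + Y = 0 + Y = Y)
(295845 - 329451) + h(151) = (295845 - 329451) + 151 = -33606 + 151 = -33455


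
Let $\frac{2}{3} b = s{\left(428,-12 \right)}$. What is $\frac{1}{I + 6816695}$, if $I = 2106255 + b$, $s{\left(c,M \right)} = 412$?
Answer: $\frac{1}{8923568} \approx 1.1206 \cdot 10^{-7}$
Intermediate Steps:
$b = 618$ ($b = \frac{3}{2} \cdot 412 = 618$)
$I = 2106873$ ($I = 2106255 + 618 = 2106873$)
$\frac{1}{I + 6816695} = \frac{1}{2106873 + 6816695} = \frac{1}{8923568}$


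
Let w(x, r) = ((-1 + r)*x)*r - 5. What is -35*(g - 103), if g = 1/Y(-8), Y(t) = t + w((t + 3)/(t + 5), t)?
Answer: 385700/107 ≈ 3604.7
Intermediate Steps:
w(x, r) = -5 + r*x*(-1 + r) (w(x, r) = (x*(-1 + r))*r - 5 = r*x*(-1 + r) - 5 = -5 + r*x*(-1 + r))
Y(t) = -5 + t + t**2*(3 + t)/(5 + t) - t*(3 + t)/(5 + t) (Y(t) = t + (-5 + ((t + 3)/(t + 5))*t**2 - t*(t + 3)/(t + 5)) = t + (-5 + ((3 + t)/(5 + t))*t**2 - t*(3 + t)/(5 + t)) = t + (-5 + t**2*(3 + t)/(5 + t) - t*(3 + t)/(5 + t)) = -5 + t + t**2*(3 + t)/(5 + t) - t*(3 + t)/(5 + t))
g = 1/107 (g = 1/((-25 + (-8)**3 - 3*(-8) + 3*(-8)**2)/(5 - 8)) = 1/((-25 - 512 + 24 + 3*64)/(-3)) = 1/(-(-25 - 512 + 24 + 192)/3) = 1/(-1/3*(-321)) = 1/107 ≈ 0.0093458)
-35*(g - 103) = -35*(1/107 - 103) = -35*(-11020/107) = 385700/107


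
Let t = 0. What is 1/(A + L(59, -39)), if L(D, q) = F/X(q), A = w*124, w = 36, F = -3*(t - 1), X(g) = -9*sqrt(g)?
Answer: 1566864/6994480897 - 3*I*sqrt(39)/6994480897 ≈ 0.00022401 - 2.6785e-9*I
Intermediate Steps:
F = 3 (F = -3*(0 - 1) = -3*(-1) = 3)
A = 4464 (A = 36*124 = 4464)
L(D, q) = -1/(3*sqrt(q)) (L(D, q) = 3/((-9*sqrt(q))) = 3*(-1/(9*sqrt(q))) = -1/(3*sqrt(q)))
1/(A + L(59, -39)) = 1/(4464 - (-1)*I*sqrt(39)/117) = 1/(4464 + I*sqrt(39)/117)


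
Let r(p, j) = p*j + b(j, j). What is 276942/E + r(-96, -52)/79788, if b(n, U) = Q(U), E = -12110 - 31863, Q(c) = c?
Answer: -5469855419/877129431 ≈ -6.2361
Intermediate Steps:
E = -43973
b(n, U) = U
r(p, j) = j + j*p (r(p, j) = p*j + j = j*p + j = j + j*p)
276942/E + r(-96, -52)/79788 = 276942/(-43973) - 52*(1 - 96)/79788 = 276942*(-1/43973) - 52*(-95)*(1/79788) = -276942/43973 + 4940*(1/79788) = -276942/43973 + 1235/19947 = -5469855419/877129431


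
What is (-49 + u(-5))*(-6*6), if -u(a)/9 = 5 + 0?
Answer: 3384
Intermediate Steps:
u(a) = -45 (u(a) = -9*(5 + 0) = -9*5 = -45)
(-49 + u(-5))*(-6*6) = (-49 - 45)*(-6*6) = -94*(-36) = 3384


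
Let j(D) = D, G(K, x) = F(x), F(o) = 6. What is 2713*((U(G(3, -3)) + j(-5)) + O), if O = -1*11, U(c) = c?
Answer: -27130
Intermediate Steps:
G(K, x) = 6
O = -11
2713*((U(G(3, -3)) + j(-5)) + O) = 2713*((6 - 5) - 11) = 2713*(1 - 11) = 2713*(-10) = -27130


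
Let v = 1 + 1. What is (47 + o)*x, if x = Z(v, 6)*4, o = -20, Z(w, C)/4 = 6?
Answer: 2592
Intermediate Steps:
v = 2
Z(w, C) = 24 (Z(w, C) = 4*6 = 24)
x = 96 (x = 24*4 = 96)
(47 + o)*x = (47 - 20)*96 = 27*96 = 2592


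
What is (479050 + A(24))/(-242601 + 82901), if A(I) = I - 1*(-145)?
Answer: -479219/159700 ≈ -3.0007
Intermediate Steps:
A(I) = 145 + I (A(I) = I + 145 = 145 + I)
(479050 + A(24))/(-242601 + 82901) = (479050 + (145 + 24))/(-242601 + 82901) = (479050 + 169)/(-159700) = 479219*(-1/159700) = -479219/159700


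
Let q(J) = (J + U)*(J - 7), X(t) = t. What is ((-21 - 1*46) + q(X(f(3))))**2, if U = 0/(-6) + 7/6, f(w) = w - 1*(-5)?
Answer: 120409/36 ≈ 3344.7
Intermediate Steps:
f(w) = 5 + w (f(w) = w + 5 = 5 + w)
U = 7/6 (U = 0*(-1/6) + 7*(1/6) = 0 + 7/6 = 7/6 ≈ 1.1667)
q(J) = (-7 + J)*(7/6 + J) (q(J) = (J + 7/6)*(J - 7) = (7/6 + J)*(-7 + J) = (-7 + J)*(7/6 + J))
((-21 - 1*46) + q(X(f(3))))**2 = ((-21 - 1*46) + (-49/6 + (5 + 3)**2 - 35*(5 + 3)/6))**2 = ((-21 - 46) + (-49/6 + 8**2 - 35/6*8))**2 = (-67 + (-49/6 + 64 - 140/3))**2 = (-67 + 55/6)**2 = (-347/6)**2 = 120409/36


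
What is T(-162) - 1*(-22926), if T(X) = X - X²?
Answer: -3480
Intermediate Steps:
T(-162) - 1*(-22926) = -162*(1 - 1*(-162)) - 1*(-22926) = -162*(1 + 162) + 22926 = -162*163 + 22926 = -26406 + 22926 = -3480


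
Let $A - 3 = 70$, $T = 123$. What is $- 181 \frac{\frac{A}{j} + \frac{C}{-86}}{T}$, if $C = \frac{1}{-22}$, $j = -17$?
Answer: $\frac{8331973}{1318724} \approx 6.3182$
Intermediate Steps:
$A = 73$ ($A = 3 + 70 = 73$)
$C = - \frac{1}{22} \approx -0.045455$
$- 181 \frac{\frac{A}{j} + \frac{C}{-86}}{T} = - 181 \frac{\frac{73}{-17} - \frac{1}{22 \left(-86\right)}}{123} = - 181 \left(73 \left(- \frac{1}{17}\right) - - \frac{1}{1892}\right) \frac{1}{123} = - 181 \left(- \frac{73}{17} + \frac{1}{1892}\right) \frac{1}{123} = - 181 \left(\left(- \frac{138099}{32164}\right) \frac{1}{123}\right) = \left(-181\right) \left(- \frac{46033}{1318724}\right) = \frac{8331973}{1318724}$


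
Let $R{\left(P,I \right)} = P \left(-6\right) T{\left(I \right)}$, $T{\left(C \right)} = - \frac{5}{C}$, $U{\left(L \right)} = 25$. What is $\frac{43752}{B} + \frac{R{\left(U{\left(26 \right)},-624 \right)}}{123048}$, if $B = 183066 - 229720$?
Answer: $- \frac{279949912867}{298515432384} \approx -0.93781$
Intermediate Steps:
$B = -46654$
$R{\left(P,I \right)} = \frac{30 P}{I}$ ($R{\left(P,I \right)} = P \left(-6\right) \left(- \frac{5}{I}\right) = - 6 P \left(- \frac{5}{I}\right) = \frac{30 P}{I}$)
$\frac{43752}{B} + \frac{R{\left(U{\left(26 \right)},-624 \right)}}{123048} = \frac{43752}{-46654} + \frac{30 \cdot 25 \frac{1}{-624}}{123048} = 43752 \left(- \frac{1}{46654}\right) + 30 \cdot 25 \left(- \frac{1}{624}\right) \frac{1}{123048} = - \frac{21876}{23327} - \frac{125}{12796992} = - \frac{279949912867}{298515432384}$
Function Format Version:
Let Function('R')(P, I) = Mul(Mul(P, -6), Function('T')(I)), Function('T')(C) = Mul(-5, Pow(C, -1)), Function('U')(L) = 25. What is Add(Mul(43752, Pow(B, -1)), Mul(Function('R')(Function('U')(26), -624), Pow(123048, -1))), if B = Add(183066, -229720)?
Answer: Rational(-279949912867, 298515432384) ≈ -0.93781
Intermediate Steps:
B = -46654
Function('R')(P, I) = Mul(30, P, Pow(I, -1)) (Function('R')(P, I) = Mul(Mul(P, -6), Mul(-5, Pow(I, -1))) = Mul(Mul(-6, P), Mul(-5, Pow(I, -1))) = Mul(30, P, Pow(I, -1)))
Add(Mul(43752, Pow(B, -1)), Mul(Function('R')(Function('U')(26), -624), Pow(123048, -1))) = Add(Mul(43752, Pow(-46654, -1)), Mul(Mul(30, 25, Pow(-624, -1)), Pow(123048, -1))) = Add(Mul(43752, Rational(-1, 46654)), Mul(Mul(30, 25, Rational(-1, 624)), Rational(1, 123048))) = Add(Rational(-21876, 23327), Mul(Rational(-125, 104), Rational(1, 123048))) = Add(Rational(-21876, 23327), Rational(-125, 12796992)) = Rational(-279949912867, 298515432384)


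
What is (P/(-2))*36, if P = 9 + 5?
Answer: -252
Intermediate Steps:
P = 14
(P/(-2))*36 = (14/(-2))*36 = -½*14*36 = -7*36 = -252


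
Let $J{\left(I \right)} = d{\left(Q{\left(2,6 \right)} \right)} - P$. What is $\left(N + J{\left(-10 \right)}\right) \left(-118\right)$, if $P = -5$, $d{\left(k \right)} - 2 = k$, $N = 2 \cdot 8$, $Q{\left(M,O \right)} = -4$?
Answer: $-2242$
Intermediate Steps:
$N = 16$
$d{\left(k \right)} = 2 + k$
$J{\left(I \right)} = 3$ ($J{\left(I \right)} = \left(2 - 4\right) - -5 = -2 + 5 = 3$)
$\left(N + J{\left(-10 \right)}\right) \left(-118\right) = \left(16 + 3\right) \left(-118\right) = 19 \left(-118\right) = -2242$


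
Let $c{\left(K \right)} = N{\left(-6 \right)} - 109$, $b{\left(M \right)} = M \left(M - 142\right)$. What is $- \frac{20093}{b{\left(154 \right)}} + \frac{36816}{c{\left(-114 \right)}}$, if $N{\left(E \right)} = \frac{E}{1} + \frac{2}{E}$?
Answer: $- \frac{105530041}{319704} \approx -330.09$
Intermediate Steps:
$N{\left(E \right)} = E + \frac{2}{E}$ ($N{\left(E \right)} = E 1 + \frac{2}{E} = E + \frac{2}{E}$)
$b{\left(M \right)} = M \left(-142 + M\right)$
$c{\left(K \right)} = - \frac{346}{3}$ ($c{\left(K \right)} = \left(-6 + \frac{2}{-6}\right) - 109 = \left(-6 + 2 \left(- \frac{1}{6}\right)\right) - 109 = \left(-6 - \frac{1}{3}\right) - 109 = - \frac{19}{3} - 109 = - \frac{346}{3}$)
$- \frac{20093}{b{\left(154 \right)}} + \frac{36816}{c{\left(-114 \right)}} = - \frac{20093}{154 \left(-142 + 154\right)} + \frac{36816}{- \frac{346}{3}} = - \frac{20093}{154 \cdot 12} + 36816 \left(- \frac{3}{346}\right) = - \frac{20093}{1848} - \frac{55224}{173} = - \frac{105530041}{319704}$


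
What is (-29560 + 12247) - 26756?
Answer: -44069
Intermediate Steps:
(-29560 + 12247) - 26756 = -17313 - 26756 = -44069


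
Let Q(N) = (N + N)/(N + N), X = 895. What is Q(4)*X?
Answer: 895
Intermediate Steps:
Q(N) = 1 (Q(N) = (2*N)/((2*N)) = (2*N)*(1/(2*N)) = 1)
Q(4)*X = 1*895 = 895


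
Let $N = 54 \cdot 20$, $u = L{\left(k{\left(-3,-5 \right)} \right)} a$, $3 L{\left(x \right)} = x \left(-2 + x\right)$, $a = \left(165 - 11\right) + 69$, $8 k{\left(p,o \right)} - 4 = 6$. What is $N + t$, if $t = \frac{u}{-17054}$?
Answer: $\frac{294694235}{272864} \approx 1080.0$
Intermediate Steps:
$k{\left(p,o \right)} = \frac{5}{4}$ ($k{\left(p,o \right)} = \frac{1}{2} + \frac{1}{8} \cdot 6 = \frac{1}{2} + \frac{3}{4} = \frac{5}{4}$)
$a = 223$ ($a = 154 + 69 = 223$)
$L{\left(x \right)} = \frac{x \left(-2 + x\right)}{3}$
$u = - \frac{1115}{16}$ ($u = \frac{1}{3} \cdot \frac{5}{4} \left(-2 + \frac{5}{4}\right) 223 = \frac{1}{3} \cdot \frac{5}{4} \left(- \frac{3}{4}\right) 223 = \left(- \frac{5}{16}\right) 223 = - \frac{1115}{16} \approx -69.688$)
$N = 1080$
$t = \frac{1115}{272864}$ ($t = - \frac{1115}{16 \left(-17054\right)} = \left(- \frac{1115}{16}\right) \left(- \frac{1}{17054}\right) = \frac{1115}{272864} \approx 0.0040863$)
$N + t = 1080 + \frac{1115}{272864} = \frac{294694235}{272864}$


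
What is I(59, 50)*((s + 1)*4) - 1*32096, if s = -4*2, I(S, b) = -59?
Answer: -30444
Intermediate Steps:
s = -8
I(59, 50)*((s + 1)*4) - 1*32096 = -59*(-8 + 1)*4 - 1*32096 = -(-413)*4 - 32096 = -59*(-28) - 32096 = 1652 - 32096 = -30444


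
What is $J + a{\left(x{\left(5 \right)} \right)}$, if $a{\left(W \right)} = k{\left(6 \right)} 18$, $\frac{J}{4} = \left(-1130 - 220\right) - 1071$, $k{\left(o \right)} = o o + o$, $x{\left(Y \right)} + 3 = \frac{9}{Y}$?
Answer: $-8928$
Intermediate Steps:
$x{\left(Y \right)} = -3 + \frac{9}{Y}$
$k{\left(o \right)} = o + o^{2}$ ($k{\left(o \right)} = o^{2} + o = o + o^{2}$)
$J = -9684$ ($J = 4 \left(\left(-1130 - 220\right) - 1071\right) = 4 \left(-1350 - 1071\right) = 4 \left(-2421\right) = -9684$)
$a{\left(W \right)} = 756$ ($a{\left(W \right)} = 6 \left(1 + 6\right) 18 = 6 \cdot 7 \cdot 18 = 42 \cdot 18 = 756$)
$J + a{\left(x{\left(5 \right)} \right)} = -9684 + 756 = -8928$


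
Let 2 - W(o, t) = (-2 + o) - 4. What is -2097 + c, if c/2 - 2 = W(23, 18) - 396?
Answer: -2915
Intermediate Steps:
W(o, t) = 8 - o (W(o, t) = 2 - ((-2 + o) - 4) = 2 - (-6 + o) = 2 + (6 - o) = 8 - o)
c = -818 (c = 4 + 2*((8 - 1*23) - 396) = 4 + 2*((8 - 23) - 396) = 4 + 2*(-15 - 396) = 4 + 2*(-411) = 4 - 822 = -818)
-2097 + c = -2097 - 818 = -2915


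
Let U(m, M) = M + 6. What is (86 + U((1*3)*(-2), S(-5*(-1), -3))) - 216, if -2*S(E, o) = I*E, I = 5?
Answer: -273/2 ≈ -136.50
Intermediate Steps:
S(E, o) = -5*E/2
U(m, M) = 6 + M
(86 + U((1*3)*(-2), S(-5*(-1), -3))) - 216 = (86 + (6 - (-25)*(-1)/2)) - 216 = (86 + (6 - 5/2*5)) - 216 = (86 + (6 - 25/2)) - 216 = (86 - 13/2) - 216 = 159/2 - 216 = -273/2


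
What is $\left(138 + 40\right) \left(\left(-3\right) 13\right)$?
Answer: $-6942$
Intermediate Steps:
$\left(138 + 40\right) \left(\left(-3\right) 13\right) = 178 \left(-39\right) = -6942$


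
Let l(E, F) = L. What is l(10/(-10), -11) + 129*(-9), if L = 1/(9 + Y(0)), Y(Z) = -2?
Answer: -8126/7 ≈ -1160.9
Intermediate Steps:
L = ⅐ (L = 1/(9 - 2) = 1/7 = ⅐ ≈ 0.14286)
l(E, F) = ⅐
l(10/(-10), -11) + 129*(-9) = ⅐ + 129*(-9) = ⅐ - 1161 = -8126/7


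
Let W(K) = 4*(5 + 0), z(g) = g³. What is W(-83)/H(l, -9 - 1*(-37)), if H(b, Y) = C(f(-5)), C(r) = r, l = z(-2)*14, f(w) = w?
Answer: -4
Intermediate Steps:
l = -112 (l = (-2)³*14 = -8*14 = -112)
W(K) = 20 (W(K) = 4*5 = 20)
H(b, Y) = -5
W(-83)/H(l, -9 - 1*(-37)) = 20/(-5) = 20*(-⅕) = -4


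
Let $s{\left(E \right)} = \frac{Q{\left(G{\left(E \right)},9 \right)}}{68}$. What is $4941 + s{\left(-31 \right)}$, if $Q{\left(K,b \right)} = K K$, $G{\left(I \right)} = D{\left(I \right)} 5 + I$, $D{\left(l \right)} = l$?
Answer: $\frac{92646}{17} \approx 5449.8$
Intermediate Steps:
$G{\left(I \right)} = 6 I$ ($G{\left(I \right)} = I 5 + I = 5 I + I = 6 I$)
$Q{\left(K,b \right)} = K^{2}$
$s{\left(E \right)} = \frac{9 E^{2}}{17}$ ($s{\left(E \right)} = \frac{\left(6 E\right)^{2}}{68} = 36 E^{2} \cdot \frac{1}{68} = \frac{9 E^{2}}{17}$)
$4941 + s{\left(-31 \right)} = 4941 + \frac{9 \left(-31\right)^{2}}{17} = 4941 + \frac{9}{17} \cdot 961 = 4941 + \frac{8649}{17} = \frac{92646}{17}$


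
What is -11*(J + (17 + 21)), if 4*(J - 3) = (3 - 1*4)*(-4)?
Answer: -462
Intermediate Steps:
J = 4 (J = 3 + ((3 - 1*4)*(-4))/4 = 3 + ((3 - 4)*(-4))/4 = 3 + (-1*(-4))/4 = 3 + (¼)*4 = 3 + 1 = 4)
-11*(J + (17 + 21)) = -11*(4 + (17 + 21)) = -11*(4 + 38) = -11*42 = -462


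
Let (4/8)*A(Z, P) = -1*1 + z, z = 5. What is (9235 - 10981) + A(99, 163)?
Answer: -1738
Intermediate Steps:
A(Z, P) = 8 (A(Z, P) = 2*(-1*1 + 5) = 2*(-1 + 5) = 2*4 = 8)
(9235 - 10981) + A(99, 163) = (9235 - 10981) + 8 = -1746 + 8 = -1738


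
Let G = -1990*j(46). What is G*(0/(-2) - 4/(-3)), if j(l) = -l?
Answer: 366160/3 ≈ 1.2205e+5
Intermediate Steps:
G = 91540 (G = -1990*(-1*46) = -1990/(1/(-46)) = -1990/(-1/46) = -1990*(-46) = 91540)
G*(0/(-2) - 4/(-3)) = 91540*(0/(-2) - 4/(-3)) = 91540*(0*(-½) - 4*(-⅓)) = 91540*(0 + 4/3) = 91540*(4/3) = 366160/3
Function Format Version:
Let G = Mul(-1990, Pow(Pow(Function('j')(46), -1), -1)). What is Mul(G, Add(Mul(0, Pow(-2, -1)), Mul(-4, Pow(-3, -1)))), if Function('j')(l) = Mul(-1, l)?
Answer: Rational(366160, 3) ≈ 1.2205e+5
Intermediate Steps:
G = 91540 (G = Mul(-1990, Pow(Pow(Mul(-1, 46), -1), -1)) = Mul(-1990, Pow(Pow(-46, -1), -1)) = Mul(-1990, Pow(Rational(-1, 46), -1)) = Mul(-1990, -46) = 91540)
Mul(G, Add(Mul(0, Pow(-2, -1)), Mul(-4, Pow(-3, -1)))) = Mul(91540, Add(Mul(0, Pow(-2, -1)), Mul(-4, Pow(-3, -1)))) = Mul(91540, Add(Mul(0, Rational(-1, 2)), Mul(-4, Rational(-1, 3)))) = Mul(91540, Add(0, Rational(4, 3))) = Mul(91540, Rational(4, 3)) = Rational(366160, 3)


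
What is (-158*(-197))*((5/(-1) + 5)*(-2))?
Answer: 0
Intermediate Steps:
(-158*(-197))*((5/(-1) + 5)*(-2)) = 31126*((5*(-1) + 5)*(-2)) = 31126*((-5 + 5)*(-2)) = 31126*(0*(-2)) = 31126*0 = 0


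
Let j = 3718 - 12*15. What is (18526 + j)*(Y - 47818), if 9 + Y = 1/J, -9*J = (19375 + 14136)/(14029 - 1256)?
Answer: -35365184303456/33511 ≈ -1.0553e+9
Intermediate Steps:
J = -33511/114957 (J = -(19375 + 14136)/(9*(14029 - 1256)) = -33511/(9*12773) = -1/9*33511/12773 = -33511/114957 ≈ -0.29151)
Y = -416556/33511 (Y = -9 + 1/(-33511/114957) = -9 - 114957/33511 = -416556/33511 ≈ -12.430)
j = 3538 (j = 3718 - 1*180 = 3718 - 180 = 3538)
(18526 + j)*(Y - 47818) = (18526 + 3538)*(-416556/33511 - 47818) = 22064*(-1602845554/33511) = -35365184303456/33511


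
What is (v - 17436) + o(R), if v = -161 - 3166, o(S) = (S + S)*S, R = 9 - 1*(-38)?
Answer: -16345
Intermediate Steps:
R = 47 (R = 9 + 38 = 47)
o(S) = 2*S² (o(S) = (2*S)*S = 2*S²)
v = -3327
(v - 17436) + o(R) = (-3327 - 17436) + 2*47² = -20763 + 2*2209 = -20763 + 4418 = -16345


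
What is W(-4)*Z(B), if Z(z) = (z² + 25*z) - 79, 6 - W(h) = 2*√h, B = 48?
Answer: 20550 - 13700*I ≈ 20550.0 - 13700.0*I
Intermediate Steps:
W(h) = 6 - 2*√h
Z(z) = -79 + z² + 25*z
W(-4)*Z(B) = (6 - 4*I)*(-79 + 48² + 25*48) = (6 - 4*I)*(-79 + 2304 + 1200) = (6 - 4*I)*3425 = 20550 - 13700*I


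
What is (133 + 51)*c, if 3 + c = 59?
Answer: 10304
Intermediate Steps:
c = 56 (c = -3 + 59 = 56)
(133 + 51)*c = (133 + 51)*56 = 184*56 = 10304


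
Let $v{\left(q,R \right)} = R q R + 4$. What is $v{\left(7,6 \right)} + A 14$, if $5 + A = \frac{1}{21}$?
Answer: $\frac{560}{3} \approx 186.67$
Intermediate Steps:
$A = - \frac{104}{21}$ ($A = -5 + \frac{1}{21} = - \frac{104}{21} \approx -4.9524$)
$v{\left(q,R \right)} = 4 + q R^{2}$ ($v{\left(q,R \right)} = q R^{2} + 4 = 4 + q R^{2}$)
$v{\left(7,6 \right)} + A 14 = \left(4 + 7 \cdot 6^{2}\right) - \frac{208}{3} = \left(4 + 7 \cdot 36\right) - \frac{208}{3} = \left(4 + 252\right) - \frac{208}{3} = 256 - \frac{208}{3} = \frac{560}{3}$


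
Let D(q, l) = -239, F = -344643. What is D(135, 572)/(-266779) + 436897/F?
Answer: -116472575086/91943514897 ≈ -1.2668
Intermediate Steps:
D(135, 572)/(-266779) + 436897/F = -239/(-266779) + 436897/(-344643) = -239*(-1/266779) + 436897*(-1/344643) = 239/266779 - 436897/344643 = -116472575086/91943514897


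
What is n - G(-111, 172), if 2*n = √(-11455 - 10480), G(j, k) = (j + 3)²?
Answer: -11664 + I*√21935/2 ≈ -11664.0 + 74.052*I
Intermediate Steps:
G(j, k) = (3 + j)²
n = I*√21935/2 (n = √(-11455 - 10480)/2 = √(-21935)/2 = (I*√21935)/2 = I*√21935/2 ≈ 74.052*I)
n - G(-111, 172) = I*√21935/2 - (3 - 111)² = I*√21935/2 - 1*(-108)² = I*√21935/2 - 1*11664 = I*√21935/2 - 11664 = -11664 + I*√21935/2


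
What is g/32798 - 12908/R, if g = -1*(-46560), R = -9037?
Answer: 60294236/21171109 ≈ 2.8479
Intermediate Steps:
g = 46560
g/32798 - 12908/R = 46560/32798 - 12908/(-9037) = 46560*(1/32798) - 12908*(-1/9037) = 23280/16399 + 1844/1291 = 60294236/21171109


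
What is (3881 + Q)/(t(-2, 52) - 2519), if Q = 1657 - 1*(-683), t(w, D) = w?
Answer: -6221/2521 ≈ -2.4677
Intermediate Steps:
Q = 2340 (Q = 1657 + 683 = 2340)
(3881 + Q)/(t(-2, 52) - 2519) = (3881 + 2340)/(-2 - 2519) = 6221/(-2521) = 6221*(-1/2521) = -6221/2521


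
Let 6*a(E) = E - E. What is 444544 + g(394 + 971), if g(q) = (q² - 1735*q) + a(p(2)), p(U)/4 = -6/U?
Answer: -60506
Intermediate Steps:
p(U) = -24/U (p(U) = 4*(-6/U) = -24/U)
a(E) = 0 (a(E) = (E - E)/6 = (⅙)*0 = 0)
g(q) = q² - 1735*q (g(q) = (q² - 1735*q) + 0 = q² - 1735*q)
444544 + g(394 + 971) = 444544 + (394 + 971)*(-1735 + (394 + 971)) = 444544 + 1365*(-1735 + 1365) = 444544 + 1365*(-370) = 444544 - 505050 = -60506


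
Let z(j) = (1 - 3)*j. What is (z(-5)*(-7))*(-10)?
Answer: 700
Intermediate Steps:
z(j) = -2*j
(z(-5)*(-7))*(-10) = (-2*(-5)*(-7))*(-10) = (10*(-7))*(-10) = -70*(-10) = 700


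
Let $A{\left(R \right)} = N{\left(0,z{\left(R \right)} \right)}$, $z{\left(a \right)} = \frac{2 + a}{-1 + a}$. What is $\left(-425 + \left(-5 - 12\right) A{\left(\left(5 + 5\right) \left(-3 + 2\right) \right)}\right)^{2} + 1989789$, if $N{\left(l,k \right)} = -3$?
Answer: $2129665$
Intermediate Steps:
$z{\left(a \right)} = \frac{2 + a}{-1 + a}$
$A{\left(R \right)} = -3$
$\left(-425 + \left(-5 - 12\right) A{\left(\left(5 + 5\right) \left(-3 + 2\right) \right)}\right)^{2} + 1989789 = \left(-425 + \left(-5 - 12\right) \left(-3\right)\right)^{2} + 1989789 = \left(-425 - -51\right)^{2} + 1989789 = \left(-425 + 51\right)^{2} + 1989789 = \left(-374\right)^{2} + 1989789 = 139876 + 1989789 = 2129665$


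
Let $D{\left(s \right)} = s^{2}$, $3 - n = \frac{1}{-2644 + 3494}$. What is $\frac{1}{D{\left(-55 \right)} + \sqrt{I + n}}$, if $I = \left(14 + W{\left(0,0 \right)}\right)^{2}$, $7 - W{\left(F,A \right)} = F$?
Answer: $\frac{21250}{64278131} - \frac{5 \sqrt{106046}}{707059441} \approx 0.00032829$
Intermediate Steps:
$W{\left(F,A \right)} = 7 - F$
$n = \frac{2549}{850}$ ($n = 3 - \frac{1}{-2644 + 3494} = 3 - \frac{1}{850} = \frac{2549}{850} \approx 2.9988$)
$I = 441$ ($I = \left(14 + \left(7 - 0\right)\right)^{2} = \left(14 + \left(7 + 0\right)\right)^{2} = \left(14 + 7\right)^{2} = 21^{2} = 441$)
$\frac{1}{D{\left(-55 \right)} + \sqrt{I + n}} = \frac{1}{\left(-55\right)^{2} + \sqrt{441 + \frac{2549}{850}}} = \frac{1}{3025 + \sqrt{\frac{377399}{850}}} = \frac{1}{3025 + \frac{11 \sqrt{106046}}{170}}$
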